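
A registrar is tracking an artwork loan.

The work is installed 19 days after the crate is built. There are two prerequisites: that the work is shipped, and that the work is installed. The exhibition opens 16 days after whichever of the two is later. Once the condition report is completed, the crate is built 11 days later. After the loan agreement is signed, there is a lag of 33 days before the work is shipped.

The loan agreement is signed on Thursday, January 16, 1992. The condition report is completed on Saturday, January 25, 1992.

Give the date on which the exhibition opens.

The loan agreement is signed: Jan 16, 1992.
The work is shipped: Jan 16, 1992 + 33 days = Feb 18, 1992.
The condition report is completed: Jan 25, 1992.
The crate is built: Jan 25, 1992 + 11 days = Feb 5, 1992.
The work is installed: Feb 5, 1992 + 19 days = Feb 24, 1992.
Both prerequisites met — the work is shipped (Feb 18, 1992), the work is installed (Feb 24, 1992); the later is Feb 24, 1992.
The exhibition opens: Feb 24, 1992 + 16 days = Mar 11, 1992.

Wednesday, March 11, 1992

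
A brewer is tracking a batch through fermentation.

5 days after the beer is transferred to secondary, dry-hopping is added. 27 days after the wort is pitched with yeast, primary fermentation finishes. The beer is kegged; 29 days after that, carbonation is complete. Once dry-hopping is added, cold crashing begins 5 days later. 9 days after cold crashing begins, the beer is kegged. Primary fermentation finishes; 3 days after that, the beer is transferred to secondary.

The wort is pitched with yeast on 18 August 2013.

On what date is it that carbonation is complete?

The wort is pitched with yeast: Aug 18, 2013.
Primary fermentation finishes: Aug 18, 2013 + 27 days = Sep 14, 2013.
The beer is transferred to secondary: Sep 14, 2013 + 3 days = Sep 17, 2013.
Dry-hopping is added: Sep 17, 2013 + 5 days = Sep 22, 2013.
Cold crashing begins: Sep 22, 2013 + 5 days = Sep 27, 2013.
The beer is kegged: Sep 27, 2013 + 9 days = Oct 6, 2013.
Carbonation is complete: Oct 6, 2013 + 29 days = Nov 4, 2013.

4 November 2013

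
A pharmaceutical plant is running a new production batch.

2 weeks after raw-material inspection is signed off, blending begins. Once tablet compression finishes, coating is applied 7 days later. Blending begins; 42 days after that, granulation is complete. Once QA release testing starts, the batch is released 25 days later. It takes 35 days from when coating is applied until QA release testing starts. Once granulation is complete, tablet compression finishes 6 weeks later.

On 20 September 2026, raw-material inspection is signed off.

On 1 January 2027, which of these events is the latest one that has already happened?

Tablet compression finishes

Raw-material inspection is signed off: Sep 20, 2026.
Blending begins: Sep 20, 2026 + 2 weeks = Oct 4, 2026.
Granulation is complete: Oct 4, 2026 + 42 days = Nov 15, 2026.
Tablet compression finishes: Nov 15, 2026 + 6 weeks = Dec 27, 2026.
Coating is applied: Dec 27, 2026 + 7 days = Jan 3, 2027.
QA release testing starts: Jan 3, 2027 + 35 days = Feb 7, 2027.
The batch is released: Feb 7, 2027 + 25 days = Mar 4, 2027.
Jan 1, 2027 falls between when tablet compression finishes (Dec 27, 2026) and when coating is applied (Jan 3, 2027).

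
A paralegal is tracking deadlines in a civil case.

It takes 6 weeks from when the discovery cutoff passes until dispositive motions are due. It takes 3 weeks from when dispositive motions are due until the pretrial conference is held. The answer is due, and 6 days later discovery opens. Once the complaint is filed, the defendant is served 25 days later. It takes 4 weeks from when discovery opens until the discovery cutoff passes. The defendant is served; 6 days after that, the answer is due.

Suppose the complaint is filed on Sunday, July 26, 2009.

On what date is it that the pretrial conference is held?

Tuesday, December 1, 2009

The complaint is filed: Jul 26, 2009.
The defendant is served: Jul 26, 2009 + 25 days = Aug 20, 2009.
The answer is due: Aug 20, 2009 + 6 days = Aug 26, 2009.
Discovery opens: Aug 26, 2009 + 6 days = Sep 1, 2009.
The discovery cutoff passes: Sep 1, 2009 + 4 weeks = Sep 29, 2009.
Dispositive motions are due: Sep 29, 2009 + 6 weeks = Nov 10, 2009.
The pretrial conference is held: Nov 10, 2009 + 3 weeks = Dec 1, 2009.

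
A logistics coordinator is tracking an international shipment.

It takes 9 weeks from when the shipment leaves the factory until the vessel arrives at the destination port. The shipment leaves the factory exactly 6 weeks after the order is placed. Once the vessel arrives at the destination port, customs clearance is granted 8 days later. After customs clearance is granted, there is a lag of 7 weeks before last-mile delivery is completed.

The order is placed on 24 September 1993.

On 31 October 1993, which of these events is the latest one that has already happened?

The order is placed

The order is placed: Sep 24, 1993.
The shipment leaves the factory: Sep 24, 1993 + 6 weeks = Nov 5, 1993.
The vessel arrives at the destination port: Nov 5, 1993 + 9 weeks = Jan 7, 1994.
Customs clearance is granted: Jan 7, 1994 + 8 days = Jan 15, 1994.
Last-mile delivery is completed: Jan 15, 1994 + 7 weeks = Mar 5, 1994.
Oct 31, 1993 falls between when the order is placed (Sep 24, 1993) and when the shipment leaves the factory (Nov 5, 1993).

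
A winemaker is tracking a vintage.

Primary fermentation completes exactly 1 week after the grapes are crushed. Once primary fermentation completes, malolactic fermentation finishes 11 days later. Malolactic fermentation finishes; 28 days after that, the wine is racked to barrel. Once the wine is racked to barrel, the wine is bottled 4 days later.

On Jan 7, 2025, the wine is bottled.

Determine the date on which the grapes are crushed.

The wine is bottled: Jan 7, 2025.
The wine is racked to barrel: Jan 7, 2025 − 4 days = Jan 3, 2025.
Malolactic fermentation finishes: Jan 3, 2025 − 28 days = Dec 6, 2024.
Primary fermentation completes: Dec 6, 2024 − 11 days = Nov 25, 2024.
The grapes are crushed: Nov 25, 2024 − 1 week = Nov 18, 2024.

Nov 18, 2024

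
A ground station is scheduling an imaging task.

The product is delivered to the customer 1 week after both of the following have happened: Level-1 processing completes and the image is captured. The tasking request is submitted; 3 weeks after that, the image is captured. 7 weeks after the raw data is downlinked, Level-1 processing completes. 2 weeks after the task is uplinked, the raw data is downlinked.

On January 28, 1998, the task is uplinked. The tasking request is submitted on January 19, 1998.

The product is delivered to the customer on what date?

April 8, 1998

The task is uplinked: Jan 28, 1998.
The raw data is downlinked: Jan 28, 1998 + 2 weeks = Feb 11, 1998.
Level-1 processing completes: Feb 11, 1998 + 7 weeks = Apr 1, 1998.
The tasking request is submitted: Jan 19, 1998.
The image is captured: Jan 19, 1998 + 3 weeks = Feb 9, 1998.
Both prerequisites met — Level-1 processing completes (Apr 1, 1998), the image is captured (Feb 9, 1998); the later is Apr 1, 1998.
The product is delivered to the customer: Apr 1, 1998 + 1 week = Apr 8, 1998.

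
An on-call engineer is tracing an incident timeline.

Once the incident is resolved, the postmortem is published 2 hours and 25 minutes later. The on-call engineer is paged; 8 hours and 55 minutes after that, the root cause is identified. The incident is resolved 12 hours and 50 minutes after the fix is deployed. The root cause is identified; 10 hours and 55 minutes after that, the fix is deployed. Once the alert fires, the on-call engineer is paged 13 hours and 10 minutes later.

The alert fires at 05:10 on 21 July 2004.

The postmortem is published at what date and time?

The alert fires: 05:10 Jul 21, 2004.
The on-call engineer is paged: 05:10 Jul 21, 2004 + 13h10m = 18:20 Jul 21, 2004.
The root cause is identified: 18:20 Jul 21, 2004 + 8h55m = 03:15 Jul 22, 2004.
The fix is deployed: 03:15 Jul 22, 2004 + 10h55m = 14:10 Jul 22, 2004.
The incident is resolved: 14:10 Jul 22, 2004 + 12h50m = 03:00 Jul 23, 2004.
The postmortem is published: 03:00 Jul 23, 2004 + 2h25m = 05:25 Jul 23, 2004.

05:25 on 23 July 2004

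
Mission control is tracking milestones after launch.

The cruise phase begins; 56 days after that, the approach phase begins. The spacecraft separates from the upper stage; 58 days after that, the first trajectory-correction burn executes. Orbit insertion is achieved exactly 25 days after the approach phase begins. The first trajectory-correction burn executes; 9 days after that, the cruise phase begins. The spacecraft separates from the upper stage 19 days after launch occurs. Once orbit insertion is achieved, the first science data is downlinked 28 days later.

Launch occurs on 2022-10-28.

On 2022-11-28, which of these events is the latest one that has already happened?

Launch occurs: Oct 28, 2022.
The spacecraft separates from the upper stage: Oct 28, 2022 + 19 days = Nov 16, 2022.
The first trajectory-correction burn executes: Nov 16, 2022 + 58 days = Jan 13, 2023.
The cruise phase begins: Jan 13, 2023 + 9 days = Jan 22, 2023.
The approach phase begins: Jan 22, 2023 + 56 days = Mar 19, 2023.
Orbit insertion is achieved: Mar 19, 2023 + 25 days = Apr 13, 2023.
The first science data is downlinked: Apr 13, 2023 + 28 days = May 11, 2023.
Nov 28, 2022 falls between when the spacecraft separates from the upper stage (Nov 16, 2022) and when the first trajectory-correction burn executes (Jan 13, 2023).

The spacecraft separates from the upper stage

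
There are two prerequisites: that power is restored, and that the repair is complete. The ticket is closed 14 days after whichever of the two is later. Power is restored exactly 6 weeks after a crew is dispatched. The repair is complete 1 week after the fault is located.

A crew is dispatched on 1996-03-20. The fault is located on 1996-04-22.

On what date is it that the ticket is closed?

A crew is dispatched: Mar 20, 1996.
Power is restored: Mar 20, 1996 + 6 weeks = May 1, 1996.
The fault is located: Apr 22, 1996.
The repair is complete: Apr 22, 1996 + 1 week = Apr 29, 1996.
Both prerequisites met — power is restored (May 1, 1996), the repair is complete (Apr 29, 1996); the later is May 1, 1996.
The ticket is closed: May 1, 1996 + 14 days = May 15, 1996.

1996-05-15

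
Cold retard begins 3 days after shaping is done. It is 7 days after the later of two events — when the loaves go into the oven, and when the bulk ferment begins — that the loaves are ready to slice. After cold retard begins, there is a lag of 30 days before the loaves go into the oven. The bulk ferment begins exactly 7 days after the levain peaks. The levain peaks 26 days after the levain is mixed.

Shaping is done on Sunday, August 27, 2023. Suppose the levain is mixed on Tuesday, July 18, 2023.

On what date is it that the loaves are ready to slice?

Shaping is done: Aug 27, 2023.
Cold retard begins: Aug 27, 2023 + 3 days = Aug 30, 2023.
The loaves go into the oven: Aug 30, 2023 + 30 days = Sep 29, 2023.
The levain is mixed: Jul 18, 2023.
The levain peaks: Jul 18, 2023 + 26 days = Aug 13, 2023.
The bulk ferment begins: Aug 13, 2023 + 7 days = Aug 20, 2023.
Both prerequisites met — the loaves go into the oven (Sep 29, 2023), the bulk ferment begins (Aug 20, 2023); the later is Sep 29, 2023.
The loaves are ready to slice: Sep 29, 2023 + 7 days = Oct 6, 2023.

Friday, October 6, 2023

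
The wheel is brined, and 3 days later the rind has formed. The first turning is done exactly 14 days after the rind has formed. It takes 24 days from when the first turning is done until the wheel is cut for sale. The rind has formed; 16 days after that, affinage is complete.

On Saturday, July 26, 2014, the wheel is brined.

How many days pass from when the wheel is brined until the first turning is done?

Causal path: the wheel is brined → the rind has formed → the first turning is done.
Total delay along the path: 3 + 14 = 17 days.

17 days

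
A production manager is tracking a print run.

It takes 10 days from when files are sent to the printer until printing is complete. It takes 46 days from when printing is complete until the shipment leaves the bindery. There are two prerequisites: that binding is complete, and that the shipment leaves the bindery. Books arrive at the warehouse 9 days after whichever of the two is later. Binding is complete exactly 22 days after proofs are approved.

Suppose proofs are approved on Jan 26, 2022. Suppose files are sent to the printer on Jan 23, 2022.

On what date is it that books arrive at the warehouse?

Mar 29, 2022

Proofs are approved: Jan 26, 2022.
Binding is complete: Jan 26, 2022 + 22 days = Feb 17, 2022.
Files are sent to the printer: Jan 23, 2022.
Printing is complete: Jan 23, 2022 + 10 days = Feb 2, 2022.
The shipment leaves the bindery: Feb 2, 2022 + 46 days = Mar 20, 2022.
Both prerequisites met — binding is complete (Feb 17, 2022), the shipment leaves the bindery (Mar 20, 2022); the later is Mar 20, 2022.
Books arrive at the warehouse: Mar 20, 2022 + 9 days = Mar 29, 2022.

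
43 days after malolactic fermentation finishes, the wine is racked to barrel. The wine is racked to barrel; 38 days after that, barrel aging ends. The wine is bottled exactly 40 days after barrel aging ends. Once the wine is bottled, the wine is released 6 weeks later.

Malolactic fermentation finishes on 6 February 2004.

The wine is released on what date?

18 July 2004

Malolactic fermentation finishes: Feb 6, 2004.
The wine is racked to barrel: Feb 6, 2004 + 43 days = Mar 20, 2004.
Barrel aging ends: Mar 20, 2004 + 38 days = Apr 27, 2004.
The wine is bottled: Apr 27, 2004 + 40 days = Jun 6, 2004.
The wine is released: Jun 6, 2004 + 6 weeks = Jul 18, 2004.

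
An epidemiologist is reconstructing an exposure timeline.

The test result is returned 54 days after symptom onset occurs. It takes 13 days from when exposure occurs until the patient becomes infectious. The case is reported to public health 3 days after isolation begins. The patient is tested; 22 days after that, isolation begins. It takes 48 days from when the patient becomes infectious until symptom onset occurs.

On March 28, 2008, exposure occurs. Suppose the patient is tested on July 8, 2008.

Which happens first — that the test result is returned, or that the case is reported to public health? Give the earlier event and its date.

The test result is returned — July 21, 2008

Exposure occurs: Mar 28, 2008.
The patient becomes infectious: Mar 28, 2008 + 13 days = Apr 10, 2008.
Symptom onset occurs: Apr 10, 2008 + 48 days = May 28, 2008.
The test result is returned: May 28, 2008 + 54 days = Jul 21, 2008.
The patient is tested: Jul 8, 2008.
Isolation begins: Jul 8, 2008 + 22 days = Jul 30, 2008.
The case is reported to public health: Jul 30, 2008 + 3 days = Aug 2, 2008.
Comparing: the test result is returned on Jul 21, 2008 vs the case is reported to public health on Aug 2, 2008. Earlier: the test result is returned.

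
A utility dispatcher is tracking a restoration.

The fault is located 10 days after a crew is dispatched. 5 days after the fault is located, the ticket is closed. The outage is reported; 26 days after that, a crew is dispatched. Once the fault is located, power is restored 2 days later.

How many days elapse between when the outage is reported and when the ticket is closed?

41 days

Causal path: the outage is reported → a crew is dispatched → the fault is located → the ticket is closed.
Total delay along the path: 26 + 10 + 5 = 41 days.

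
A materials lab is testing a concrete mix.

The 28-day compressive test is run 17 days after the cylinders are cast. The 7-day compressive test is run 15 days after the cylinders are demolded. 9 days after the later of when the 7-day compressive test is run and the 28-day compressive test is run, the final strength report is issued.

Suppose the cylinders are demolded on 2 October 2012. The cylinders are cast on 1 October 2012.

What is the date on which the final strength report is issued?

27 October 2012

The cylinders are demolded: Oct 2, 2012.
The 7-day compressive test is run: Oct 2, 2012 + 15 days = Oct 17, 2012.
The cylinders are cast: Oct 1, 2012.
The 28-day compressive test is run: Oct 1, 2012 + 17 days = Oct 18, 2012.
Both prerequisites met — the 7-day compressive test is run (Oct 17, 2012), the 28-day compressive test is run (Oct 18, 2012); the later is Oct 18, 2012.
The final strength report is issued: Oct 18, 2012 + 9 days = Oct 27, 2012.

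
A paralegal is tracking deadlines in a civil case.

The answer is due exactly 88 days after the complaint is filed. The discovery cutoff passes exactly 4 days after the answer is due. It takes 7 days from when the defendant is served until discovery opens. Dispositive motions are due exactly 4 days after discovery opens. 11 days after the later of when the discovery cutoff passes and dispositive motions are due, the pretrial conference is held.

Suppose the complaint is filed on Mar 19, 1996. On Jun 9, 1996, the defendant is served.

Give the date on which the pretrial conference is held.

Jul 1, 1996

The complaint is filed: Mar 19, 1996.
The answer is due: Mar 19, 1996 + 88 days = Jun 15, 1996.
The discovery cutoff passes: Jun 15, 1996 + 4 days = Jun 19, 1996.
The defendant is served: Jun 9, 1996.
Discovery opens: Jun 9, 1996 + 7 days = Jun 16, 1996.
Dispositive motions are due: Jun 16, 1996 + 4 days = Jun 20, 1996.
Both prerequisites met — the discovery cutoff passes (Jun 19, 1996), dispositive motions are due (Jun 20, 1996); the later is Jun 20, 1996.
The pretrial conference is held: Jun 20, 1996 + 11 days = Jul 1, 1996.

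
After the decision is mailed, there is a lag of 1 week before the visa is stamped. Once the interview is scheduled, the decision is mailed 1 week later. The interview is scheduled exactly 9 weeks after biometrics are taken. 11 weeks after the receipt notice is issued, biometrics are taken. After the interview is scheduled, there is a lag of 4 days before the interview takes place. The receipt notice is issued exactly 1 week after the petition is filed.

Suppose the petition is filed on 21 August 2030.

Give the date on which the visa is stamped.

29 January 2031

The petition is filed: Aug 21, 2030.
The receipt notice is issued: Aug 21, 2030 + 1 week = Aug 28, 2030.
Biometrics are taken: Aug 28, 2030 + 11 weeks = Nov 13, 2030.
The interview is scheduled: Nov 13, 2030 + 9 weeks = Jan 15, 2031.
The decision is mailed: Jan 15, 2031 + 1 week = Jan 22, 2031.
The visa is stamped: Jan 22, 2031 + 1 week = Jan 29, 2031.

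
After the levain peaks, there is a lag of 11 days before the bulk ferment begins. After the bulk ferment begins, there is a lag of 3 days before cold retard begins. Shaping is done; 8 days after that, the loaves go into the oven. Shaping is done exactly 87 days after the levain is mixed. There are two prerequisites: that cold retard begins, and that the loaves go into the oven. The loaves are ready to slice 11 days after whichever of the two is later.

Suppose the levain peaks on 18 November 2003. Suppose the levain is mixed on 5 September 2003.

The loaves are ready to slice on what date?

The levain peaks: Nov 18, 2003.
The bulk ferment begins: Nov 18, 2003 + 11 days = Nov 29, 2003.
Cold retard begins: Nov 29, 2003 + 3 days = Dec 2, 2003.
The levain is mixed: Sep 5, 2003.
Shaping is done: Sep 5, 2003 + 87 days = Dec 1, 2003.
The loaves go into the oven: Dec 1, 2003 + 8 days = Dec 9, 2003.
Both prerequisites met — cold retard begins (Dec 2, 2003), the loaves go into the oven (Dec 9, 2003); the later is Dec 9, 2003.
The loaves are ready to slice: Dec 9, 2003 + 11 days = Dec 20, 2003.

20 December 2003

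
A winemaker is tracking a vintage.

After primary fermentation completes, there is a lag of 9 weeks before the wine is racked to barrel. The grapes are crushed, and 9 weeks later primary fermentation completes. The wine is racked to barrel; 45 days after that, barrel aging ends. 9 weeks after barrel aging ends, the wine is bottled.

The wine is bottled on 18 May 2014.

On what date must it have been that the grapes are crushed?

26 September 2013

The wine is bottled: May 18, 2014.
Barrel aging ends: May 18, 2014 − 9 weeks = Mar 16, 2014.
The wine is racked to barrel: Mar 16, 2014 − 45 days = Jan 30, 2014.
Primary fermentation completes: Jan 30, 2014 − 9 weeks = Nov 28, 2013.
The grapes are crushed: Nov 28, 2013 − 9 weeks = Sep 26, 2013.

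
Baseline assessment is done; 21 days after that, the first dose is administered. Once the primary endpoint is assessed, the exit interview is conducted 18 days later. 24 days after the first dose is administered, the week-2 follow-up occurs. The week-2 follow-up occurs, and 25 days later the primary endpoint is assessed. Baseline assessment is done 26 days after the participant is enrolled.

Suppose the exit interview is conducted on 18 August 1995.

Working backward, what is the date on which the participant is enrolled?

26 April 1995

The exit interview is conducted: Aug 18, 1995.
The primary endpoint is assessed: Aug 18, 1995 − 18 days = Jul 31, 1995.
The week-2 follow-up occurs: Jul 31, 1995 − 25 days = Jul 6, 1995.
The first dose is administered: Jul 6, 1995 − 24 days = Jun 12, 1995.
Baseline assessment is done: Jun 12, 1995 − 21 days = May 22, 1995.
The participant is enrolled: May 22, 1995 − 26 days = Apr 26, 1995.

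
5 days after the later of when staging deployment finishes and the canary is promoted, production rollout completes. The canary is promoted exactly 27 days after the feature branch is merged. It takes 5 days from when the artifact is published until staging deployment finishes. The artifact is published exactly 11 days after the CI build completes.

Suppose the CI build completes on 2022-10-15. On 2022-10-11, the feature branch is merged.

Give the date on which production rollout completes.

2022-11-12

The CI build completes: Oct 15, 2022.
The artifact is published: Oct 15, 2022 + 11 days = Oct 26, 2022.
Staging deployment finishes: Oct 26, 2022 + 5 days = Oct 31, 2022.
The feature branch is merged: Oct 11, 2022.
The canary is promoted: Oct 11, 2022 + 27 days = Nov 7, 2022.
Both prerequisites met — staging deployment finishes (Oct 31, 2022), the canary is promoted (Nov 7, 2022); the later is Nov 7, 2022.
Production rollout completes: Nov 7, 2022 + 5 days = Nov 12, 2022.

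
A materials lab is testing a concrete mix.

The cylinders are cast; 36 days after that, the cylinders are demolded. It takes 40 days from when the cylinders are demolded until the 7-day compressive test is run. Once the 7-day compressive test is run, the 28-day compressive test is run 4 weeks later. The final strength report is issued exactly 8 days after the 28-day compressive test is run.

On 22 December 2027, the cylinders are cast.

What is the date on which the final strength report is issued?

The cylinders are cast: Dec 22, 2027.
The cylinders are demolded: Dec 22, 2027 + 36 days = Jan 27, 2028.
The 7-day compressive test is run: Jan 27, 2028 + 40 days = Mar 7, 2028.
The 28-day compressive test is run: Mar 7, 2028 + 4 weeks = Apr 4, 2028.
The final strength report is issued: Apr 4, 2028 + 8 days = Apr 12, 2028.

12 April 2028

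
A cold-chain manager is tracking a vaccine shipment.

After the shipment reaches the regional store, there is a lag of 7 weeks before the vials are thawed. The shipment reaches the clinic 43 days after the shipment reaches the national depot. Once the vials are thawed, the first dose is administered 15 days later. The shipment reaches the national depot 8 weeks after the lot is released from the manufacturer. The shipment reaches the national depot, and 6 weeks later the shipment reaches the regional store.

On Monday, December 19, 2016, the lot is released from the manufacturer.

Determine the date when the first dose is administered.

Tuesday, May 30, 2017

The lot is released from the manufacturer: Dec 19, 2016.
The shipment reaches the national depot: Dec 19, 2016 + 8 weeks = Feb 13, 2017.
The shipment reaches the regional store: Feb 13, 2017 + 6 weeks = Mar 27, 2017.
The vials are thawed: Mar 27, 2017 + 7 weeks = May 15, 2017.
The first dose is administered: May 15, 2017 + 15 days = May 30, 2017.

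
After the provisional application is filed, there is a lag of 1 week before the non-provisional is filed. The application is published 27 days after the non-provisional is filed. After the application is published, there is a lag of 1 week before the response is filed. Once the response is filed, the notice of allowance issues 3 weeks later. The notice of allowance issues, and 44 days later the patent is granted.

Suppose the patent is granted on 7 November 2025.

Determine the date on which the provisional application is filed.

24 July 2025

The patent is granted: Nov 7, 2025.
The notice of allowance issues: Nov 7, 2025 − 44 days = Sep 24, 2025.
The response is filed: Sep 24, 2025 − 3 weeks = Sep 3, 2025.
The application is published: Sep 3, 2025 − 1 week = Aug 27, 2025.
The non-provisional is filed: Aug 27, 2025 − 27 days = Jul 31, 2025.
The provisional application is filed: Jul 31, 2025 − 1 week = Jul 24, 2025.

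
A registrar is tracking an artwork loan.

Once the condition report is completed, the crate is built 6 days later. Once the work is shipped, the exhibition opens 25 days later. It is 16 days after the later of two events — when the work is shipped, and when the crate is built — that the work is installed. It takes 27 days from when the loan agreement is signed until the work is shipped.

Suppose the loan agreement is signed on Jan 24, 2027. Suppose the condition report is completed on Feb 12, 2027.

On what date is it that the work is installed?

The loan agreement is signed: Jan 24, 2027.
The work is shipped: Jan 24, 2027 + 27 days = Feb 20, 2027.
The condition report is completed: Feb 12, 2027.
The crate is built: Feb 12, 2027 + 6 days = Feb 18, 2027.
Both prerequisites met — the work is shipped (Feb 20, 2027), the crate is built (Feb 18, 2027); the later is Feb 20, 2027.
The work is installed: Feb 20, 2027 + 16 days = Mar 8, 2027.

Mar 8, 2027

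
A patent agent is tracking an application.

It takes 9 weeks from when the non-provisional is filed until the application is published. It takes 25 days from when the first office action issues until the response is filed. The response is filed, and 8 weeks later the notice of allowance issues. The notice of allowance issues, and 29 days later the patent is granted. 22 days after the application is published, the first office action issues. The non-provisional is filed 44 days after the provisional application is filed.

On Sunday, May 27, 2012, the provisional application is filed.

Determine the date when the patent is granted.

The provisional application is filed: May 27, 2012.
The non-provisional is filed: May 27, 2012 + 44 days = Jul 10, 2012.
The application is published: Jul 10, 2012 + 9 weeks = Sep 11, 2012.
The first office action issues: Sep 11, 2012 + 22 days = Oct 3, 2012.
The response is filed: Oct 3, 2012 + 25 days = Oct 28, 2012.
The notice of allowance issues: Oct 28, 2012 + 8 weeks = Dec 23, 2012.
The patent is granted: Dec 23, 2012 + 29 days = Jan 21, 2013.

Monday, January 21, 2013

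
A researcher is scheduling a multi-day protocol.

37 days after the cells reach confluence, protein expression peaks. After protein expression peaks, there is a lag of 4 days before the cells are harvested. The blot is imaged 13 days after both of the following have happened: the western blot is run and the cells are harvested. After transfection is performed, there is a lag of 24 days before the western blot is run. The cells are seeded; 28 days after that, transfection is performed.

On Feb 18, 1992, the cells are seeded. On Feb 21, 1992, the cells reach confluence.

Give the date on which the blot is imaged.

The cells are seeded: Feb 18, 1992.
Transfection is performed: Feb 18, 1992 + 28 days = Mar 17, 1992.
The western blot is run: Mar 17, 1992 + 24 days = Apr 10, 1992.
The cells reach confluence: Feb 21, 1992.
Protein expression peaks: Feb 21, 1992 + 37 days = Mar 29, 1992.
The cells are harvested: Mar 29, 1992 + 4 days = Apr 2, 1992.
Both prerequisites met — the western blot is run (Apr 10, 1992), the cells are harvested (Apr 2, 1992); the later is Apr 10, 1992.
The blot is imaged: Apr 10, 1992 + 13 days = Apr 23, 1992.

Apr 23, 1992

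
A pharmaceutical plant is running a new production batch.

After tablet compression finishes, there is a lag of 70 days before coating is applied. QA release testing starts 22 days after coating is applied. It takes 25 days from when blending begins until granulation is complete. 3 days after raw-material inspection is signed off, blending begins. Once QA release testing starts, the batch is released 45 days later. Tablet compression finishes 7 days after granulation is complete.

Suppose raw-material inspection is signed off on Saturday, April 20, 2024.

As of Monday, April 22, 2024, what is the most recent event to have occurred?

Raw-material inspection is signed off

Raw-material inspection is signed off: Apr 20, 2024.
Blending begins: Apr 20, 2024 + 3 days = Apr 23, 2024.
Granulation is complete: Apr 23, 2024 + 25 days = May 18, 2024.
Tablet compression finishes: May 18, 2024 + 7 days = May 25, 2024.
Coating is applied: May 25, 2024 + 70 days = Aug 3, 2024.
QA release testing starts: Aug 3, 2024 + 22 days = Aug 25, 2024.
The batch is released: Aug 25, 2024 + 45 days = Oct 9, 2024.
Apr 22, 2024 falls between when raw-material inspection is signed off (Apr 20, 2024) and when blending begins (Apr 23, 2024).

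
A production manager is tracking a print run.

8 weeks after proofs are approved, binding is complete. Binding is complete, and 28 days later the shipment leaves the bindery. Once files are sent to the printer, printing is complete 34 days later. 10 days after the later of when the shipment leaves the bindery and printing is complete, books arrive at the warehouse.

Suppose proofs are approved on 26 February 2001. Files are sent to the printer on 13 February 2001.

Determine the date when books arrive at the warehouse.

Proofs are approved: Feb 26, 2001.
Binding is complete: Feb 26, 2001 + 8 weeks = Apr 23, 2001.
The shipment leaves the bindery: Apr 23, 2001 + 28 days = May 21, 2001.
Files are sent to the printer: Feb 13, 2001.
Printing is complete: Feb 13, 2001 + 34 days = Mar 19, 2001.
Both prerequisites met — the shipment leaves the bindery (May 21, 2001), printing is complete (Mar 19, 2001); the later is May 21, 2001.
Books arrive at the warehouse: May 21, 2001 + 10 days = May 31, 2001.

31 May 2001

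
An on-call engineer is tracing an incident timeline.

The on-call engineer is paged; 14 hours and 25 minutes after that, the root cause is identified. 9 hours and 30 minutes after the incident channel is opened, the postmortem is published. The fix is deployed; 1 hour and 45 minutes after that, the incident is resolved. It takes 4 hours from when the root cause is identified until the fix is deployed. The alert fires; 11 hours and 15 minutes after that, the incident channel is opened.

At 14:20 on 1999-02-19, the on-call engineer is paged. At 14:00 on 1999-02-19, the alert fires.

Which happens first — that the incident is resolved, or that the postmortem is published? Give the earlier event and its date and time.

The incident is resolved — 10:30 on 1999-02-20

The on-call engineer is paged: 14:20 Feb 19, 1999.
The root cause is identified: 14:20 Feb 19, 1999 + 14h25m = 04:45 Feb 20, 1999.
The fix is deployed: 04:45 Feb 20, 1999 + 4h = 08:45 Feb 20, 1999.
The incident is resolved: 08:45 Feb 20, 1999 + 1h45m = 10:30 Feb 20, 1999.
The alert fires: 14:00 Feb 19, 1999.
The incident channel is opened: 14:00 Feb 19, 1999 + 11h15m = 01:15 Feb 20, 1999.
The postmortem is published: 01:15 Feb 20, 1999 + 9h30m = 10:45 Feb 20, 1999.
Comparing: the incident is resolved at 10:30 Feb 20, 1999 vs the postmortem is published at 10:45 Feb 20, 1999. Earlier: the incident is resolved.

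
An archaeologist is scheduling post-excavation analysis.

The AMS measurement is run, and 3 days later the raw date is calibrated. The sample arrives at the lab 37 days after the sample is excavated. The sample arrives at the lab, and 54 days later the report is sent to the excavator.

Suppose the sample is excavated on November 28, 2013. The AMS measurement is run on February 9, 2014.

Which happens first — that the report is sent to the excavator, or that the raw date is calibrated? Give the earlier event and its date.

The sample is excavated: Nov 28, 2013.
The sample arrives at the lab: Nov 28, 2013 + 37 days = Jan 4, 2014.
The report is sent to the excavator: Jan 4, 2014 + 54 days = Feb 27, 2014.
The AMS measurement is run: Feb 9, 2014.
The raw date is calibrated: Feb 9, 2014 + 3 days = Feb 12, 2014.
Comparing: the report is sent to the excavator on Feb 27, 2014 vs the raw date is calibrated on Feb 12, 2014. Earlier: the raw date is calibrated.

The raw date is calibrated — February 12, 2014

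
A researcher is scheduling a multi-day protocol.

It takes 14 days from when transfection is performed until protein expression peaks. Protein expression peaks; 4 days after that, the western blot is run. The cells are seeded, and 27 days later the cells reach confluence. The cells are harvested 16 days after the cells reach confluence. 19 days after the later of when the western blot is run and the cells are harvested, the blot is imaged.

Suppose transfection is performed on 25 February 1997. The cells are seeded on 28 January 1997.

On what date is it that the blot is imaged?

Transfection is performed: Feb 25, 1997.
Protein expression peaks: Feb 25, 1997 + 14 days = Mar 11, 1997.
The western blot is run: Mar 11, 1997 + 4 days = Mar 15, 1997.
The cells are seeded: Jan 28, 1997.
The cells reach confluence: Jan 28, 1997 + 27 days = Feb 24, 1997.
The cells are harvested: Feb 24, 1997 + 16 days = Mar 12, 1997.
Both prerequisites met — the western blot is run (Mar 15, 1997), the cells are harvested (Mar 12, 1997); the later is Mar 15, 1997.
The blot is imaged: Mar 15, 1997 + 19 days = Apr 3, 1997.

3 April 1997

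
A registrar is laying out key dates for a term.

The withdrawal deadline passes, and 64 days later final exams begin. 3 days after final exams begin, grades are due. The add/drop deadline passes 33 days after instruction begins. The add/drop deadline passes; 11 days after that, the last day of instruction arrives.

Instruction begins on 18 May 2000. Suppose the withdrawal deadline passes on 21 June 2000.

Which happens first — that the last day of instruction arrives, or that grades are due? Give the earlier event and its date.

Instruction begins: May 18, 2000.
The add/drop deadline passes: May 18, 2000 + 33 days = Jun 20, 2000.
The last day of instruction arrives: Jun 20, 2000 + 11 days = Jul 1, 2000.
The withdrawal deadline passes: Jun 21, 2000.
Final exams begin: Jun 21, 2000 + 64 days = Aug 24, 2000.
Grades are due: Aug 24, 2000 + 3 days = Aug 27, 2000.
Comparing: the last day of instruction arrives on Jul 1, 2000 vs grades are due on Aug 27, 2000. Earlier: the last day of instruction arrives.

The last day of instruction arrives — 1 July 2000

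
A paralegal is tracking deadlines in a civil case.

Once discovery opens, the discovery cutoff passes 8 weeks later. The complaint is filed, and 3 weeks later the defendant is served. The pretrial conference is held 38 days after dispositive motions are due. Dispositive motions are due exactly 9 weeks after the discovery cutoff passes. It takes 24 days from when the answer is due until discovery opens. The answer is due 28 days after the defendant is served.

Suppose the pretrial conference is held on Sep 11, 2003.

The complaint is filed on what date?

The pretrial conference is held: Sep 11, 2003.
Dispositive motions are due: Sep 11, 2003 − 38 days = Aug 4, 2003.
The discovery cutoff passes: Aug 4, 2003 − 9 weeks = Jun 2, 2003.
Discovery opens: Jun 2, 2003 − 8 weeks = Apr 7, 2003.
The answer is due: Apr 7, 2003 − 24 days = Mar 14, 2003.
The defendant is served: Mar 14, 2003 − 28 days = Feb 14, 2003.
The complaint is filed: Feb 14, 2003 − 3 weeks = Jan 24, 2003.

Jan 24, 2003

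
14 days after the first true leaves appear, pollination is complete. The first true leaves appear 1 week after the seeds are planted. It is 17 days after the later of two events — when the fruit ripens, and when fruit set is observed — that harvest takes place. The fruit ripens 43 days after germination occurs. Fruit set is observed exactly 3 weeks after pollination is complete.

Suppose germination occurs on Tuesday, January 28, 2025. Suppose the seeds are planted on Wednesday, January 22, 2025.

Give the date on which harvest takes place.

Germination occurs: Jan 28, 2025.
The fruit ripens: Jan 28, 2025 + 43 days = Mar 12, 2025.
The seeds are planted: Jan 22, 2025.
The first true leaves appear: Jan 22, 2025 + 1 week = Jan 29, 2025.
Pollination is complete: Jan 29, 2025 + 14 days = Feb 12, 2025.
Fruit set is observed: Feb 12, 2025 + 3 weeks = Mar 5, 2025.
Both prerequisites met — the fruit ripens (Mar 12, 2025), fruit set is observed (Mar 5, 2025); the later is Mar 12, 2025.
Harvest takes place: Mar 12, 2025 + 17 days = Mar 29, 2025.

Saturday, March 29, 2025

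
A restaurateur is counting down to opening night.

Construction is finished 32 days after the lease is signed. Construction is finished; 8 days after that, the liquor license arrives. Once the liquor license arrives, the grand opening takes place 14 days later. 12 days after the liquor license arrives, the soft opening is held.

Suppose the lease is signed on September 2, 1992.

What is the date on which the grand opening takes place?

October 26, 1992

The lease is signed: Sep 2, 1992.
Construction is finished: Sep 2, 1992 + 32 days = Oct 4, 1992.
The liquor license arrives: Oct 4, 1992 + 8 days = Oct 12, 1992.
The grand opening takes place: Oct 12, 1992 + 14 days = Oct 26, 1992.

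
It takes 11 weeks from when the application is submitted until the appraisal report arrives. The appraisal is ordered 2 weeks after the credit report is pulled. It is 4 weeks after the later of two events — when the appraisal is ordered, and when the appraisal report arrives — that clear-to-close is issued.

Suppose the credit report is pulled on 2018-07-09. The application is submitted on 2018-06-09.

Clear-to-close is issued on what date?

2018-09-22

The credit report is pulled: Jul 9, 2018.
The appraisal is ordered: Jul 9, 2018 + 2 weeks = Jul 23, 2018.
The application is submitted: Jun 9, 2018.
The appraisal report arrives: Jun 9, 2018 + 11 weeks = Aug 25, 2018.
Both prerequisites met — the appraisal is ordered (Jul 23, 2018), the appraisal report arrives (Aug 25, 2018); the later is Aug 25, 2018.
Clear-to-close is issued: Aug 25, 2018 + 4 weeks = Sep 22, 2018.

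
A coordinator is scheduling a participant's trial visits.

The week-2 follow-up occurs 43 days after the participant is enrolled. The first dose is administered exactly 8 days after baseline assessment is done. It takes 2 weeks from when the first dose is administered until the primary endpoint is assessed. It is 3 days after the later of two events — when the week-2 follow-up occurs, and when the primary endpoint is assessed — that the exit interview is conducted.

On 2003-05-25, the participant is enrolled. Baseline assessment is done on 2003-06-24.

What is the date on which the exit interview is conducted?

2003-07-19

The participant is enrolled: May 25, 2003.
The week-2 follow-up occurs: May 25, 2003 + 43 days = Jul 7, 2003.
Baseline assessment is done: Jun 24, 2003.
The first dose is administered: Jun 24, 2003 + 8 days = Jul 2, 2003.
The primary endpoint is assessed: Jul 2, 2003 + 2 weeks = Jul 16, 2003.
Both prerequisites met — the week-2 follow-up occurs (Jul 7, 2003), the primary endpoint is assessed (Jul 16, 2003); the later is Jul 16, 2003.
The exit interview is conducted: Jul 16, 2003 + 3 days = Jul 19, 2003.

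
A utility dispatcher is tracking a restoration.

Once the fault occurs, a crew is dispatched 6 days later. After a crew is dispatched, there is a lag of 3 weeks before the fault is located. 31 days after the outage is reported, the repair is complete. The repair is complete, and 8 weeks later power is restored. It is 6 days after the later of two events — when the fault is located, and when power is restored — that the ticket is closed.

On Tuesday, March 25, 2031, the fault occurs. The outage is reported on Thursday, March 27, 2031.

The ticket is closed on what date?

The fault occurs: Mar 25, 2031.
A crew is dispatched: Mar 25, 2031 + 6 days = Mar 31, 2031.
The fault is located: Mar 31, 2031 + 3 weeks = Apr 21, 2031.
The outage is reported: Mar 27, 2031.
The repair is complete: Mar 27, 2031 + 31 days = Apr 27, 2031.
Power is restored: Apr 27, 2031 + 8 weeks = Jun 22, 2031.
Both prerequisites met — the fault is located (Apr 21, 2031), power is restored (Jun 22, 2031); the later is Jun 22, 2031.
The ticket is closed: Jun 22, 2031 + 6 days = Jun 28, 2031.

Saturday, June 28, 2031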